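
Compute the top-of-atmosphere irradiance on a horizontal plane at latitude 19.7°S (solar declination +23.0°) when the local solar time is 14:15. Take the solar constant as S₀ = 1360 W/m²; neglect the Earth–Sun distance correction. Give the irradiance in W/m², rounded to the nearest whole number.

Hour angle H = 15° × (14.25 − 12) = 33.75°.
With φ = -19.7°, δ = 23.0°, H = 33.75°: sin φ sin δ = -0.1317, cos φ cos δ cos H = 0.7206, so cos θ_z = 0.5889.
Top-of-atmosphere irradiance = S₀ cos θ_z = 1360 × 0.5889 = 800.90 W/m².

801 W/m²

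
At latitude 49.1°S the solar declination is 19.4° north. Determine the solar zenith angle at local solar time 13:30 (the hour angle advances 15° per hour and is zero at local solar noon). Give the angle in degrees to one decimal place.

Hour angle H = 15° × (13.5 − 12) = 22.50°.
With φ = -49.1°, δ = 19.4°, H = 22.50°: sin φ sin δ = -0.2511, cos φ cos δ cos H = 0.5706, so cos θ_z = 0.3195.
θ_z = arccos(0.3195) = 71.37°.

71.4°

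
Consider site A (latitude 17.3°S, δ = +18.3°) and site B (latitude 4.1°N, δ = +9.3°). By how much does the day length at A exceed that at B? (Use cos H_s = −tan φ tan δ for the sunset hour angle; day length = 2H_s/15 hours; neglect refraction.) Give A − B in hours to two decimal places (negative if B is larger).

-0.88 h

A: H_s = arccos(−tan -17.3° · tan 18.3°) = 84.09°, so 2H_s/15 = 11.2120 h.
B: H_s = arccos(−tan 4.1° · tan 9.3°) = 90.67°, so 2H_s/15 = 12.0893 h.
A − B = 11.2120 − 12.0893 = -0.8773 h.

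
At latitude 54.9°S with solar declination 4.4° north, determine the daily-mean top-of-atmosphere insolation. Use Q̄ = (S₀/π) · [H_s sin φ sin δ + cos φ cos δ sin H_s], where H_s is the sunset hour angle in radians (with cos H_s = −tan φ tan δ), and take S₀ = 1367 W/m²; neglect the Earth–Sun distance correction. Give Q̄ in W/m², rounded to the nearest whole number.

−tan φ tan δ = −(-1.4229)(0.0769) = 0.1094; H_s = arccos(0.1094) = 83.72°. In radians, H_s = 1.4612.
H_s sin φ sin δ = 1.4612 × -0.8181 × 0.0767 = -0.0917.
cos φ cos δ sin H_s = 0.5750 × 0.9971 × 0.9940 = 0.5699.
Q̄ = (1367/π) × (-0.0917 + 0.5699) = 435.13 × 0.4782 = 208.08 W/m².

208 W/m²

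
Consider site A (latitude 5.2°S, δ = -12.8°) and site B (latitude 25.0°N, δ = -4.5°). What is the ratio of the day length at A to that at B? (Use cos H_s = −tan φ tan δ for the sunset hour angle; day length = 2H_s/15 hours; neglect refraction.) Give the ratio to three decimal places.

A: H_s = arccos(−tan -5.2° · tan -12.8°) = 91.18°, so 2H_s/15 = 12.1573 h.
B: H_s = arccos(−tan 25.0° · tan -4.5°) = 87.90°, so 2H_s/15 = 11.7200 h.
Ratio A/B = 12.1573 / 11.7200 = 1.0373.

1.037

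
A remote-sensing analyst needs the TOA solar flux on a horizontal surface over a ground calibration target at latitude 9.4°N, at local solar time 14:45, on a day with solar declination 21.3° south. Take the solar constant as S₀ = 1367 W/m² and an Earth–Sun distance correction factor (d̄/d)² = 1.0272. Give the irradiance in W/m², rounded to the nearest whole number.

887 W/m²

Hour angle H = 15° × (14.75 − 12) = 41.25°.
With φ = 9.4°, δ = -21.3°, H = 41.25°: sin φ sin δ = -0.0593, cos φ cos δ cos H = 0.6911, so cos θ_z = 0.6318.
Top-of-atmosphere irradiance = S₀ (d̄/d)² cos θ_z = 1367 × 1.0272 × 0.6318 = 887.16 W/m².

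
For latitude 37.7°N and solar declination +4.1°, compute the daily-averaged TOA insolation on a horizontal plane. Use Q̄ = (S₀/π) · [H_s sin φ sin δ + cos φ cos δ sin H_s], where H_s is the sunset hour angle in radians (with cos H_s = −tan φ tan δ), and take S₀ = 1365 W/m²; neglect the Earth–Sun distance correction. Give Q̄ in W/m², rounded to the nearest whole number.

373 W/m²

The sunset hour angle satisfies cos H_s = −tan φ tan δ = -0.0554, giving H_s = 93.18°. In radians, H_s = 1.6263.
H_s sin φ sin δ = 1.6263 × 0.6115 × 0.0715 = 0.0711.
cos φ cos δ sin H_s = 0.7912 × 0.9974 × 0.9985 = 0.7880.
Q̄ = (1365/π) × (0.0711 + 0.7880) = 434.49 × 0.8591 = 373.27 W/m².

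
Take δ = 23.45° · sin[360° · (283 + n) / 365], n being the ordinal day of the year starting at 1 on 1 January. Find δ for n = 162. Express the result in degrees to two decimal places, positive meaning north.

+23.01°

360 × (283 + 162) / 365 = 438.904°; sin(438.904°) = 0.9813.
δ = 23.45 × 0.9813 = 23.011° ≈ +23.01°.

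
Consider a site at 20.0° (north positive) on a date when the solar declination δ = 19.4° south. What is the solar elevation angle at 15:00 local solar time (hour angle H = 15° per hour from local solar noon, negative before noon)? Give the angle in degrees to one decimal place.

30.9°

Hour angle H = 15° × (15 − 12) = 45.00°.
cos θ_z = sin(20.0°) sin(-19.4°) + cos(20.0°) cos(-19.4°) cos(45.00°) = -0.1136 + 0.6267 = 0.5131.
θ_z = arccos(0.5131) = 59.13°, so the elevation is 90° − 59.13° = 30.87°.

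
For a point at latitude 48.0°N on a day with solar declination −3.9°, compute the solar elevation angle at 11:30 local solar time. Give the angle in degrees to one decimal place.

Hour angle H = 15° × (11.5 − 12) = -7.50°.
cos θ_z = sin φ sin δ + cos φ cos δ cos H = (0.7431)(-0.0680) + (0.6691)(0.9977)(0.9914) = 0.6113.
θ_z = arccos(0.6113) = 52.32°, so the elevation is 90° − 52.32° = 37.68°.

37.7°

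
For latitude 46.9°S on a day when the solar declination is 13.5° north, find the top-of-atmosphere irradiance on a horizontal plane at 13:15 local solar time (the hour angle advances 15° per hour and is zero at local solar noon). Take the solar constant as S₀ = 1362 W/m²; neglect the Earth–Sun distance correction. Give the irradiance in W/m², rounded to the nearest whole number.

Hour angle H = 15° × (13.25 − 12) = 18.75°.
cos θ_z = sin φ sin δ + cos φ cos δ cos H = (-0.7302)(0.2334) + (0.6833)(0.9724)(0.9469) = 0.4587.
Top-of-atmosphere irradiance = S₀ cos θ_z = 1362 × 0.4587 = 624.75 W/m².

625 W/m²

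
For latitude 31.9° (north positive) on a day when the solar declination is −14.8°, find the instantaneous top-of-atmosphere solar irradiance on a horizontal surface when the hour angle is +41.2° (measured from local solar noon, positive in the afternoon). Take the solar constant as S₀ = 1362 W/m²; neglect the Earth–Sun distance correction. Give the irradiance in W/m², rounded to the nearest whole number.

cos θ_z = sin(31.9°) sin(-14.8°) + cos(31.9°) cos(-14.8°) cos(41.20°) = -0.1350 + 0.6176 = 0.4826.
Top-of-atmosphere irradiance = S₀ cos θ_z = 1362 × 0.4826 = 657.30 W/m².

657 W/m²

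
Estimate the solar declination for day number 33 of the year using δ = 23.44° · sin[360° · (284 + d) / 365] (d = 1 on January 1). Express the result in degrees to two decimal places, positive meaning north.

-17.24°

360 × (284 + 33) / 365 = 312.658°; sin(312.658°) = -0.7354.
δ = 23.44 × -0.7354 = -17.238° ≈ -17.24°.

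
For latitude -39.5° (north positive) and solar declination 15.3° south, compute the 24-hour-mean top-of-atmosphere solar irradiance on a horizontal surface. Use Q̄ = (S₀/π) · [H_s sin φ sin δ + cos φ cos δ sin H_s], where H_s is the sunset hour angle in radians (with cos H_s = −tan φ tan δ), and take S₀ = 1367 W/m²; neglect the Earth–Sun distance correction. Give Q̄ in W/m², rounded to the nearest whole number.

447 W/m²

The sunset hour angle satisfies cos H_s = −tan φ tan δ = -0.2255, giving H_s = 103.03°. In radians, H_s = 1.7982.
H_s sin φ sin δ = 1.7982 × -0.6361 × -0.2639 = 0.3019.
cos φ cos δ sin H_s = 0.7716 × 0.9646 × 0.9743 = 0.7252.
Q̄ = (1367/π) × (0.3019 + 0.7252) = 435.13 × 1.0271 = 446.92 W/m².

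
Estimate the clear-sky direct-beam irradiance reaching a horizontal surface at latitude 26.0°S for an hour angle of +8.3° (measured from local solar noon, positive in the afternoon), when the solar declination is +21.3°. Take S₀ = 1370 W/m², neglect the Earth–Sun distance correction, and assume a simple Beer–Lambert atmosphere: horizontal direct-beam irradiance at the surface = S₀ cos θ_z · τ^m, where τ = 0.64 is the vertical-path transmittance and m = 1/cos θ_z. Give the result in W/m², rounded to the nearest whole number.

With φ = -26.0°, δ = 21.3°, H = 8.30°: sin φ sin δ = -0.1592, cos φ cos δ cos H = 0.8286, so cos θ_z = 0.6694.
Air mass m = 1/cos θ_z = 1/0.6694 = 1.494; τ^m = 0.64^1.494 = 0.5134.
Surface direct beam = 1370 × 0.6694 × 0.5134 = 470.83 W/m².

471 W/m²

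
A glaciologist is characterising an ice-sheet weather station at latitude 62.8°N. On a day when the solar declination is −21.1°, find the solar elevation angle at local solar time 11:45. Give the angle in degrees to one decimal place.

Hour angle H = 15° × (11.75 − 12) = -3.75°.
cos θ_z = sin(62.8°) sin(-21.1°) + cos(62.8°) cos(-21.1°) cos(-3.75°) = -0.3202 + 0.4255 = 0.1053.
θ_z = arccos(0.1053) = 83.96°, so the elevation is 90° − 83.96° = 6.04°.

6.0°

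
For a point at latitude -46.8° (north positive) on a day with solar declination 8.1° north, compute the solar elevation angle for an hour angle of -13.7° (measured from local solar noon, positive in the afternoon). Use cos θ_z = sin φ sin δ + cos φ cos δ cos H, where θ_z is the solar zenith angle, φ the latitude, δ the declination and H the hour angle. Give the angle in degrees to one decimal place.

cos θ_z = sin(-46.8°) sin(8.1°) + cos(-46.8°) cos(8.1°) cos(-13.70°) = -0.1027 + 0.6584 = 0.5557.
θ_z = arccos(0.5557) = 56.24°, so the elevation is 90° − 56.24° = 33.76°.

33.8°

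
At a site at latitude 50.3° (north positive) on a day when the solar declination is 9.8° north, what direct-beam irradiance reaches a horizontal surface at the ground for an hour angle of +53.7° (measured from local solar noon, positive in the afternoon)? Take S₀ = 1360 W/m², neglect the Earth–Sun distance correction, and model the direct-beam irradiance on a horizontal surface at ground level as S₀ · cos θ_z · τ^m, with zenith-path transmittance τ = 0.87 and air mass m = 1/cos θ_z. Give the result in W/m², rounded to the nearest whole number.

519 W/m²

cos θ_z = sin(50.3°) sin(9.8°) + cos(50.3°) cos(9.8°) cos(53.70°) = 0.1310 + 0.3726 = 0.5036.
Air mass m = 1/cos θ_z = 1/0.5036 = 1.986; τ^m = 0.87^1.986 = 0.7584.
Surface direct beam = 1360 × 0.5036 × 0.7584 = 519.43 W/m².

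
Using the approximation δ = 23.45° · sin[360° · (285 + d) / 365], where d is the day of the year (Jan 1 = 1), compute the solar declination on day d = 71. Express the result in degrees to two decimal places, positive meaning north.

-3.62°

360 × (285 + 71) / 365 = 351.123°; sin(351.123°) = -0.1543.
δ = 23.45 × -0.1543 = -3.618° ≈ -3.62°.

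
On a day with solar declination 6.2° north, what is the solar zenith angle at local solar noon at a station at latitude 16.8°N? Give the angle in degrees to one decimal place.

10.6°

At local solar noon the hour angle is zero, so the zenith angle is |φ − δ| = |16.8° − (6.2°)| = 10.6°.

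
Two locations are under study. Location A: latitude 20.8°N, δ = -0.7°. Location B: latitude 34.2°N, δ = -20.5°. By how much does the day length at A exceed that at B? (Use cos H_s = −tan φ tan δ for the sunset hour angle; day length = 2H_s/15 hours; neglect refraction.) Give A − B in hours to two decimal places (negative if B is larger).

+1.93 h

A: H_s = arccos(−tan 20.8° · tan -0.7°) = 89.73°, so 2H_s/15 = 11.9640 h.
B: H_s = arccos(−tan 34.2° · tan -20.5°) = 75.28°, so 2H_s/15 = 10.0373 h.
A − B = 11.9640 − 10.0373 = 1.9267 h.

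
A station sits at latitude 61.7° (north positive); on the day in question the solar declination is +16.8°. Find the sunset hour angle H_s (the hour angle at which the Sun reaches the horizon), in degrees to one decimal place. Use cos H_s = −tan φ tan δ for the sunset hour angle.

The sunset hour angle satisfies cos H_s = −tan φ tan δ = -0.5607, giving H_s = 124.10°.

124.1°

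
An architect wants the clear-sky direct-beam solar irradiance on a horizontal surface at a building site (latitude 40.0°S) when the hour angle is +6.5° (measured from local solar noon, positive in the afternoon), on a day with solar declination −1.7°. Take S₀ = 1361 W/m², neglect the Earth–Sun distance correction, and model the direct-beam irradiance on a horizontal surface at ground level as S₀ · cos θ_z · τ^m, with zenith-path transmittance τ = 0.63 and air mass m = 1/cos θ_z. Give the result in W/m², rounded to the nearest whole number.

With φ = -40.0°, δ = -1.7°, H = 6.50°: sin φ sin δ = 0.0191, cos φ cos δ cos H = 0.7608, so cos θ_z = 0.7799.
Air mass m = 1/cos θ_z = 1/0.7799 = 1.282; τ^m = 0.63^1.282 = 0.5530.
Surface direct beam = 1361 × 0.7799 × 0.5530 = 586.98 W/m².

587 W/m²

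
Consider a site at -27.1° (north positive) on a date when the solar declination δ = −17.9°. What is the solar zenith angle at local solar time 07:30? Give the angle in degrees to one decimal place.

Hour angle H = 15° × (7.5 − 12) = -67.50°.
With φ = -27.1°, δ = -17.9°, H = -67.50°: sin φ sin δ = 0.1400, cos φ cos δ cos H = 0.3242, so cos θ_z = 0.4642.
θ_z = arccos(0.4642) = 62.34°.

62.3°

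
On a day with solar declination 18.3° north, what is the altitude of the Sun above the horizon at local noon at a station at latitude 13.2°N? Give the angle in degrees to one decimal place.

84.9°

At local solar noon the hour angle is zero, so the elevation is 90° − |φ − δ| = 90° − |13.2° − (18.3°)| = 90° − 5.1° = 84.9°.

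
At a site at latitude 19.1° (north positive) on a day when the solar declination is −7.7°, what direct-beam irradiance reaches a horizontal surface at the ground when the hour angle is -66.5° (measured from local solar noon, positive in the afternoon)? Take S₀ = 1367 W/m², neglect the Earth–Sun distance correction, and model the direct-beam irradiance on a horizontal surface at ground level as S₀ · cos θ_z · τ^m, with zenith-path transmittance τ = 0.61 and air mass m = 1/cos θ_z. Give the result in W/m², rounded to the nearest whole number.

With φ = 19.1°, δ = -7.7°, H = -66.50°: sin φ sin δ = -0.0438, cos φ cos δ cos H = 0.3734, so cos θ_z = 0.3296.
Air mass m = 1/cos θ_z = 1/0.3296 = 3.034; τ^m = 0.61^3.034 = 0.2232.
Surface direct beam = 1367 × 0.3296 × 0.2232 = 100.57 W/m².

101 W/m²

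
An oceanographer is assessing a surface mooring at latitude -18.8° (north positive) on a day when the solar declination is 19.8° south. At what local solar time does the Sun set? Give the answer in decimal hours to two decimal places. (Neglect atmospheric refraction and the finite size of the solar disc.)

The sunset hour angle satisfies cos H_s = −tan φ tan δ = -0.1226, giving H_s = 97.04°.
Sunset is at 12 + H_s/15 = 12 + 6.469 = 18.469 h local solar time.

18.47 h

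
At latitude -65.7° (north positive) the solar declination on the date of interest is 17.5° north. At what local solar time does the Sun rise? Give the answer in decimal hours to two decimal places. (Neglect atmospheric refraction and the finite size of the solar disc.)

8.95 h

cos H_s = −tan(-65.7°) · tan(17.5°) = 0.6983, so H_s = arccos(0.6983) = 45.71°.
Sunrise is at 12 − H_s/15 = 12 − 3.047 = 8.953 h local solar time.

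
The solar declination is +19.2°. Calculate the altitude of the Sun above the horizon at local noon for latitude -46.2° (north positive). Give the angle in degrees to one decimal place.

24.6°

At local solar noon the hour angle is zero, so the elevation is 90° − |φ − δ| = 90° − |-46.2° − (19.2°)| = 90° − 65.4° = 24.6°.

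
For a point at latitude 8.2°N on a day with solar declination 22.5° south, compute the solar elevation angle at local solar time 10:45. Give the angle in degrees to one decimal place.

Hour angle H = 15° × (10.75 − 12) = -18.75°.
With φ = 8.2°, δ = -22.5°, H = -18.75°: sin φ sin δ = -0.0546, cos φ cos δ cos H = 0.8659, so cos θ_z = 0.8113.
θ_z = arccos(0.8113) = 35.78°, so the elevation is 90° − 35.78° = 54.22°.

54.2°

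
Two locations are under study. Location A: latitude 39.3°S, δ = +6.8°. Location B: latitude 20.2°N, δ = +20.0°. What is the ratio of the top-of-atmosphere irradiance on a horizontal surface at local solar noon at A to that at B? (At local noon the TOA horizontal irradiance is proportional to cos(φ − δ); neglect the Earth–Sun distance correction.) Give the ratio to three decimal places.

0.693

A: cos θ_z = cos(-39.3° − (6.8°)) = 0.6934.
B: cos θ_z = cos(20.2° − (20.0°)) = 1.0000.
Ratio A/B = 0.6934 / 1.0000 = 0.6934.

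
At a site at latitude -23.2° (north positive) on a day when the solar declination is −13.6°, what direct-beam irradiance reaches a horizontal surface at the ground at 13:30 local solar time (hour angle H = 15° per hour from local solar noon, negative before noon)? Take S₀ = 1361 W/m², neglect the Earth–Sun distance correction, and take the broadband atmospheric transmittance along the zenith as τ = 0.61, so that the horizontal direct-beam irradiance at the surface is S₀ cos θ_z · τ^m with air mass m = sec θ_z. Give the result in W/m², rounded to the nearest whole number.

Hour angle H = 15° × (13.5 − 12) = 22.50°.
cos θ_z = sin φ sin δ + cos φ cos δ cos H = (-0.3939)(-0.2351) + (0.9191)(0.9720)(0.9239) = 0.9180.
Air mass m = 1/cos θ_z = 1/0.9180 = 1.089; τ^m = 0.61^1.089 = 0.5837.
Surface direct beam = 1361 × 0.9180 × 0.5837 = 729.27 W/m².

729 W/m²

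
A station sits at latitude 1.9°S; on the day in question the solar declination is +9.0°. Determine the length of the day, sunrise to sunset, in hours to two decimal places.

The sunset hour angle satisfies cos H_s = −tan φ tan δ = 0.0053, giving H_s = 89.70°.
Day length = 2 H_s / 15° h⁻¹ = 179.40° / 15 = 11.960 h.

11.96 hours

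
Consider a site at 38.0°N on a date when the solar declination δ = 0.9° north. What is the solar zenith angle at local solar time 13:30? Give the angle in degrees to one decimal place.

42.5°

Hour angle H = 15° × (13.5 − 12) = 22.50°.
cos θ_z = sin(38.0°) sin(0.9°) + cos(38.0°) cos(0.9°) cos(22.50°) = 0.0097 + 0.7279 = 0.7376.
θ_z = arccos(0.7376) = 42.47°.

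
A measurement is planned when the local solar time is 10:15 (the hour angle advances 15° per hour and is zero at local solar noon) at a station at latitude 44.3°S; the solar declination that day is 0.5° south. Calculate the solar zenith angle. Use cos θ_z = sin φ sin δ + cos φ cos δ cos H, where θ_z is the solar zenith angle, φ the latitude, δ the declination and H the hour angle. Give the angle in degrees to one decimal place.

Hour angle H = 15° × (10.25 − 12) = -26.25°.
cos θ_z = sin(-44.3°) sin(-0.5°) + cos(-44.3°) cos(-0.5°) cos(-26.25°) = 0.0061 + 0.6419 = 0.6480.
θ_z = arccos(0.6480) = 49.61°.

49.6°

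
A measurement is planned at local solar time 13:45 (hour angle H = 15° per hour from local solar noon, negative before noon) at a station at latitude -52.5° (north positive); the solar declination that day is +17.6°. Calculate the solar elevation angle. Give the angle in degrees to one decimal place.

Hour angle H = 15° × (13.75 − 12) = 26.25°.
cos θ_z = sin(-52.5°) sin(17.6°) + cos(-52.5°) cos(17.6°) cos(26.25°) = -0.2399 + 0.5204 = 0.2805.
θ_z = arccos(0.2805) = 73.71°, so the elevation is 90° − 73.71° = 16.29°.

16.3°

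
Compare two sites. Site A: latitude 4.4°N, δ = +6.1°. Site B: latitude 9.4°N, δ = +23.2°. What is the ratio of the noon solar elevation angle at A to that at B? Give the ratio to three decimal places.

1.159

A: 90° − |4.4 − (6.1)| = 88.30°.
B: 90° − |9.4 − (23.2)| = 76.20°.
Ratio A/B = 88.3000 / 76.2000 = 1.1588.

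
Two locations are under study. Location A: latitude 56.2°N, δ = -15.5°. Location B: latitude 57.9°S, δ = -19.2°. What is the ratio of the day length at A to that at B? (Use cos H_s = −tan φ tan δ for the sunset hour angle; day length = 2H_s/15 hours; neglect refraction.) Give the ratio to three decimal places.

A: H_s = arccos(−tan 56.2° · tan -15.5°) = 65.53°, so 2H_s/15 = 8.7373 h.
B: H_s = arccos(−tan -57.9° · tan -19.2°) = 123.72°, so 2H_s/15 = 16.4960 h.
Ratio A/B = 8.7373 / 16.4960 = 0.5297.

0.530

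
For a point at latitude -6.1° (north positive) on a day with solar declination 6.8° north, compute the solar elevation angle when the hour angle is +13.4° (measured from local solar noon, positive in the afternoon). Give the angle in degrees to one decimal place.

With φ = -6.1°, δ = 6.8°, H = 13.40°: sin φ sin δ = -0.0126, cos φ cos δ cos H = 0.9605, so cos θ_z = 0.9479.
θ_z = arccos(0.9479) = 18.58°, so the elevation is 90° − 18.58° = 71.42°.

71.4°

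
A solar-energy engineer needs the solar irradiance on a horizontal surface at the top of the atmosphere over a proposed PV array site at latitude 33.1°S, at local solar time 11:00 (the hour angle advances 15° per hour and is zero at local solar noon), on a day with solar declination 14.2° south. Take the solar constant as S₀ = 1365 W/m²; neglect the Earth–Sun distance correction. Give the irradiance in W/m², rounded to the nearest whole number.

Hour angle H = 15° × (11 − 12) = -15.00°.
With φ = -33.1°, δ = -14.2°, H = -15.00°: sin φ sin δ = 0.1340, cos φ cos δ cos H = 0.7845, so cos θ_z = 0.9185.
Top-of-atmosphere irradiance = S₀ cos θ_z = 1365 × 0.9185 = 1253.75 W/m².

1254 W/m²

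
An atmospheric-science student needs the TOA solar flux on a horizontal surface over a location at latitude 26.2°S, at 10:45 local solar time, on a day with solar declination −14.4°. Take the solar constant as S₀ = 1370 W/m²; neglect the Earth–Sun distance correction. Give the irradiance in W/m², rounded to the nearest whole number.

Hour angle H = 15° × (10.75 − 12) = -18.75°.
cos θ_z = sin φ sin δ + cos φ cos δ cos H = (-0.4415)(-0.2487) + (0.8973)(0.9686)(0.9469) = 0.9328.
Top-of-atmosphere irradiance = S₀ cos θ_z = 1370 × 0.9328 = 1277.94 W/m².

1278 W/m²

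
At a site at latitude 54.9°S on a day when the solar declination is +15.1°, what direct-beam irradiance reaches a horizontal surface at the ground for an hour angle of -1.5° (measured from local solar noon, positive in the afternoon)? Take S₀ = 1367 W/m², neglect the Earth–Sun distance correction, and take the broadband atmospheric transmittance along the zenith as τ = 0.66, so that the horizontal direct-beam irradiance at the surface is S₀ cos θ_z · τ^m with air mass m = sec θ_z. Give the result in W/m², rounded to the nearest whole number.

139 W/m²

cos θ_z = sin φ sin δ + cos φ cos δ cos H = (-0.8181)(0.2605) + (0.5750)(0.9655)(0.9997) = 0.3419.
Air mass m = 1/cos θ_z = 1/0.3419 = 2.925; τ^m = 0.66^2.925 = 0.2966.
Surface direct beam = 1367 × 0.3419 × 0.2966 = 138.62 W/m².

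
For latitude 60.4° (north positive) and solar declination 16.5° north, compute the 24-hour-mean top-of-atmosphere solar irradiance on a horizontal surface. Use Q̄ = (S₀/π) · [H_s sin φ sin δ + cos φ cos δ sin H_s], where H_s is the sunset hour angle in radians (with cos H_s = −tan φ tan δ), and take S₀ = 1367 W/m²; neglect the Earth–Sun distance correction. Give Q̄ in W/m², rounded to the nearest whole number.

The sunset hour angle satisfies cos H_s = −tan φ tan δ = -0.5214, giving H_s = 121.43°. In radians, H_s = 2.1194.
H_s sin φ sin δ = 2.1194 × 0.8695 × 0.2840 = 0.5234.
cos φ cos δ sin H_s = 0.4939 × 0.9588 × 0.8533 = 0.4041.
Q̄ = (1367/π) × (0.5234 + 0.4041) = 435.13 × 0.9275 = 403.58 W/m².

404 W/m²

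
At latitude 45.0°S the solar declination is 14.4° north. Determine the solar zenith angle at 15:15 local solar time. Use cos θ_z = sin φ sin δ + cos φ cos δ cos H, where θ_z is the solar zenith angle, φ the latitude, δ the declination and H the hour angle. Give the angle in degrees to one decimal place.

74.0°

Hour angle H = 15° × (15.25 − 12) = 48.75°.
cos θ_z = sin(-45.0°) sin(14.4°) + cos(-45.0°) cos(14.4°) cos(48.75°) = -0.1759 + 0.4516 = 0.2757.
θ_z = arccos(0.2757) = 74.00°.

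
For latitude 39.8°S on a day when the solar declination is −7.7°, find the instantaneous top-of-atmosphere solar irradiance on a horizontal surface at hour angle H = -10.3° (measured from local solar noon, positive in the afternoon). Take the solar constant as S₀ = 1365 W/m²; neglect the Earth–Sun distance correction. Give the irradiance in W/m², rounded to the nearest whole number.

cos θ_z = sin(-39.8°) sin(-7.7°) + cos(-39.8°) cos(-7.7°) cos(-10.30°) = 0.0858 + 0.7491 = 0.8349.
Top-of-atmosphere irradiance = S₀ cos θ_z = 1365 × 0.8349 = 1139.64 W/m².

1140 W/m²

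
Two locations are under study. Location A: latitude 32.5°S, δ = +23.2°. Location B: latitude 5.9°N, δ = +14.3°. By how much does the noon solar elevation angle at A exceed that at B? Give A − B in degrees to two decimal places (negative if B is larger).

A: 90° − |-32.5 − (23.2)| = 34.30°.
B: 90° − |5.9 − (14.3)| = 81.60°.
A − B = 34.30 − 81.60 = -47.30°.

-47.30°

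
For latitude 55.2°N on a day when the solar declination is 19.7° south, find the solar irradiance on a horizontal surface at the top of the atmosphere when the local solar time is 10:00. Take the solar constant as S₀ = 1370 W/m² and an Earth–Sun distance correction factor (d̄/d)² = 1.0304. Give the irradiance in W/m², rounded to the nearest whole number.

266 W/m²

Hour angle H = 15° × (10 − 12) = -30.00°.
With φ = 55.2°, δ = -19.7°, H = -30.00°: sin φ sin δ = -0.2768, cos φ cos δ cos H = 0.4653, so cos θ_z = 0.1885.
Top-of-atmosphere irradiance = S₀ (d̄/d)² cos θ_z = 1370 × 1.0304 × 0.1885 = 266.10 W/m².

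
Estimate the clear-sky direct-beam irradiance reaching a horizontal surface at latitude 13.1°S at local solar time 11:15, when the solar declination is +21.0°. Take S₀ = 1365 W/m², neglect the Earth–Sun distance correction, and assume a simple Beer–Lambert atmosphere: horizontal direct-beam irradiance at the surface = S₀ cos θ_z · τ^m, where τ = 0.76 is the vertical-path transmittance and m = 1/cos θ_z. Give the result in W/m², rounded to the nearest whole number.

789 W/m²

Hour angle H = 15° × (11.25 − 12) = -11.25°.
With φ = -13.1°, δ = 21.0°, H = -11.25°: sin φ sin δ = -0.0812, cos φ cos δ cos H = 0.8918, so cos θ_z = 0.8106.
Air mass m = 1/cos θ_z = 1/0.8106 = 1.234; τ^m = 0.76^1.234 = 0.7127.
Surface direct beam = 1365 × 0.8106 × 0.7127 = 788.58 W/m².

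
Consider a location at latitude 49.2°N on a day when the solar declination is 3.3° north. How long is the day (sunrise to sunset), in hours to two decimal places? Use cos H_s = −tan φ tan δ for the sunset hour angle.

12.51 hours

The sunset hour angle satisfies cos H_s = −tan φ tan δ = -0.0668, giving H_s = 93.83°.
Day length = 2 H_s / 15° h⁻¹ = 187.66° / 15 = 12.511 h.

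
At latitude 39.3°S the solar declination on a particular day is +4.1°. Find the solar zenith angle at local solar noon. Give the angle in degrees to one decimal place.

At local solar noon the hour angle is zero, so the zenith angle is |φ − δ| = |-39.3° − (4.1°)| = 43.4°.

43.4°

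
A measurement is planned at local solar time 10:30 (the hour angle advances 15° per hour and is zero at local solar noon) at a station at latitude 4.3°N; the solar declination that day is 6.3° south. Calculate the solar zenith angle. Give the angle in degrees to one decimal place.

Hour angle H = 15° × (10.5 − 12) = -22.50°.
With φ = 4.3°, δ = -6.3°, H = -22.50°: sin φ sin δ = -0.0082, cos φ cos δ cos H = 0.9157, so cos θ_z = 0.9075.
θ_z = arccos(0.9075) = 24.84°.

24.8°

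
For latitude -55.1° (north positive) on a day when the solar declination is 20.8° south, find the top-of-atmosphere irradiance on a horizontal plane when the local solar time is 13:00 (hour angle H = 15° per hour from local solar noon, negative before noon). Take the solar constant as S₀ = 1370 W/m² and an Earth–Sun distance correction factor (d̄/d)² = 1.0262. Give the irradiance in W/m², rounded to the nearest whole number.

1136 W/m²

Hour angle H = 15° × (13 − 12) = 15.00°.
With φ = -55.1°, δ = -20.8°, H = 15.00°: sin φ sin δ = 0.2912, cos φ cos δ cos H = 0.5166, so cos θ_z = 0.8078.
Top-of-atmosphere irradiance = S₀ (d̄/d)² cos θ_z = 1370 × 1.0262 × 0.8078 = 1135.68 W/m².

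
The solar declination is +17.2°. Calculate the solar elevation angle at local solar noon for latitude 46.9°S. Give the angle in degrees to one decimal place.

At local solar noon the hour angle is zero, so the elevation is 90° − |φ − δ| = 90° − |-46.9° − (17.2°)| = 90° − 64.1° = 25.9°.

25.9°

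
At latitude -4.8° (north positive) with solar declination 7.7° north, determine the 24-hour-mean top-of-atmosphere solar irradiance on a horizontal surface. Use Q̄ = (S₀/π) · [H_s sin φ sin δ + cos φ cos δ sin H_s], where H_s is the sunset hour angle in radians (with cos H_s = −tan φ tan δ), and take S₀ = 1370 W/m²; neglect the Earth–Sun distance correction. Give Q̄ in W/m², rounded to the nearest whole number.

423 W/m²

−tan φ tan δ = −(-0.0840)(0.1352) = 0.0114; H_s = arccos(0.0114) = 89.35°. In radians, H_s = 1.5595.
H_s sin φ sin δ = 1.5595 × -0.0837 × 0.1340 = -0.0175.
cos φ cos δ sin H_s = 0.9965 × 0.9910 × 0.9999 = 0.9874.
Q̄ = (1370/π) × (-0.0175 + 0.9874) = 436.08 × 0.9699 = 422.95 W/m².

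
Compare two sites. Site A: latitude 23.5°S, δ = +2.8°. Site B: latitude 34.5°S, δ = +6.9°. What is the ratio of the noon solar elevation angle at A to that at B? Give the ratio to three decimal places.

1.311

A: 90° − |-23.5 − (2.8)| = 63.70°.
B: 90° − |-34.5 − (6.9)| = 48.60°.
Ratio A/B = 63.7000 / 48.6000 = 1.3107.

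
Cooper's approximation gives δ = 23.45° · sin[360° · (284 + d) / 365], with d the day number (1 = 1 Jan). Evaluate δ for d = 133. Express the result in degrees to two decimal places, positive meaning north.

+18.30°

360 × (284 + 133) / 365 = 411.288°; sin(411.288°) = 0.7803.
δ = 23.45 × 0.7803 = 18.298° ≈ +18.30°.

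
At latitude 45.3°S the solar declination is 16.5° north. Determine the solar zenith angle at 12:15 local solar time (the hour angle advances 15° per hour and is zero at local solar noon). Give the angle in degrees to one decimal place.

61.9°

Hour angle H = 15° × (12.25 − 12) = 3.75°.
cos θ_z = sin φ sin δ + cos φ cos δ cos H = (-0.7108)(0.2840) + (0.7034)(0.9588)(0.9979) = 0.4711.
θ_z = arccos(0.4711) = 61.89°.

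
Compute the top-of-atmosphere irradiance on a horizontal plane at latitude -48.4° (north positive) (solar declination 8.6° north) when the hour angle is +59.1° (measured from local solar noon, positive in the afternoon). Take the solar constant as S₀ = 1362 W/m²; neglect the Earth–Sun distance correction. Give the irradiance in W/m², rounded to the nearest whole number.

307 W/m²

With φ = -48.4°, δ = 8.6°, H = 59.10°: sin φ sin δ = -0.1118, cos φ cos δ cos H = 0.3371, so cos θ_z = 0.2253.
Top-of-atmosphere irradiance = S₀ cos θ_z = 1362 × 0.2253 = 306.86 W/m².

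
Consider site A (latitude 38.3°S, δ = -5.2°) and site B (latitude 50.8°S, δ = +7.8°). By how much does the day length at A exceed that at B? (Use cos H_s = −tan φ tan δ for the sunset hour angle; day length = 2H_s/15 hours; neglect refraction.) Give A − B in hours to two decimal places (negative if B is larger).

A: H_s = arccos(−tan -38.3° · tan -5.2°) = 94.12°, so 2H_s/15 = 12.5493 h.
B: H_s = arccos(−tan -50.8° · tan 7.8°) = 80.33°, so 2H_s/15 = 10.7107 h.
A − B = 12.5493 − 10.7107 = 1.8386 h.

+1.84 h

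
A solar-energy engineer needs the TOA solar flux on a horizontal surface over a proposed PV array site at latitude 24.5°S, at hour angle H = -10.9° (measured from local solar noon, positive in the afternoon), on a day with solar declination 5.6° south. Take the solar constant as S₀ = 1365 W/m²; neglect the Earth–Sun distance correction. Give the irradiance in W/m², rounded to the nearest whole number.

1269 W/m²

cos θ_z = sin(-24.5°) sin(-5.6°) + cos(-24.5°) cos(-5.6°) cos(-10.90°) = 0.0405 + 0.8893 = 0.9298.
Top-of-atmosphere irradiance = S₀ cos θ_z = 1365 × 0.9298 = 1269.18 W/m².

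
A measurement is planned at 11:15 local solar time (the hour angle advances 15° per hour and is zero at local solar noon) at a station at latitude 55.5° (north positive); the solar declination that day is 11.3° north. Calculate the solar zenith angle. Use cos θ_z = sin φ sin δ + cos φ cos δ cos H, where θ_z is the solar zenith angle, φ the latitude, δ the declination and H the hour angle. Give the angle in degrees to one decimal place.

Hour angle H = 15° × (11.25 − 12) = -11.25°.
cos θ_z = sin φ sin δ + cos φ cos δ cos H = (0.8241)(0.1959) + (0.5664)(0.9806)(0.9808) = 0.7062.
θ_z = arccos(0.7062) = 45.07°.

45.1°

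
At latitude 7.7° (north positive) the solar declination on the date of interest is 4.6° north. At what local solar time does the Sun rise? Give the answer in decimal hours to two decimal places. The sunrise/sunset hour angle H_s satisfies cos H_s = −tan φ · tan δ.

−tan φ tan δ = −(0.1352)(0.0805) = -0.0109; H_s = arccos(-0.0109) = 90.62°.
Sunrise is at 12 − H_s/15 = 12 − 6.041 = 5.959 h local solar time.

5.96 h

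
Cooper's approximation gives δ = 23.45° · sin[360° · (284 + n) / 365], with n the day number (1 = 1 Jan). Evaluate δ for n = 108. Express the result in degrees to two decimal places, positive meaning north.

360 × (284 + 108) / 365 = 386.630°; sin(386.630°) = 0.4482.
δ = 23.45 × 0.4482 = 10.510° ≈ +10.51°.

+10.51°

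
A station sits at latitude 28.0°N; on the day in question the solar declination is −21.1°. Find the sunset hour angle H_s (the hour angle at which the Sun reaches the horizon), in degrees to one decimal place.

78.2°

The sunset hour angle satisfies cos H_s = −tan φ tan δ = 0.2052, giving H_s = 78.16°.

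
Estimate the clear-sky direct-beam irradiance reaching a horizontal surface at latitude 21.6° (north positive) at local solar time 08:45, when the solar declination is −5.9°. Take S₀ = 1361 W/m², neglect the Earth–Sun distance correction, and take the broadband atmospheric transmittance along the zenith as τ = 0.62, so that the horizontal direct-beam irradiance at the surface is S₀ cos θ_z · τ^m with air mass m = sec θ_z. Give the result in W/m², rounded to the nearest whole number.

337 W/m²

Hour angle H = 15° × (8.75 − 12) = -48.75°.
cos θ_z = sin φ sin δ + cos φ cos δ cos H = (0.3681)(-0.1028) + (0.9298)(0.9947)(0.6593) = 0.5719.
Air mass m = 1/cos θ_z = 1/0.5719 = 1.749; τ^m = 0.62^1.749 = 0.4334.
Surface direct beam = 1361 × 0.5719 × 0.4334 = 337.34 W/m².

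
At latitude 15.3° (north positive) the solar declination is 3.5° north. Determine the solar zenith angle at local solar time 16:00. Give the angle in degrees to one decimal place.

Hour angle H = 15° × (16 − 12) = 60.00°.
cos θ_z = sin(15.3°) sin(3.5°) + cos(15.3°) cos(3.5°) cos(60.00°) = 0.0161 + 0.4814 = 0.4975.
θ_z = arccos(0.4975) = 60.17°.

60.2°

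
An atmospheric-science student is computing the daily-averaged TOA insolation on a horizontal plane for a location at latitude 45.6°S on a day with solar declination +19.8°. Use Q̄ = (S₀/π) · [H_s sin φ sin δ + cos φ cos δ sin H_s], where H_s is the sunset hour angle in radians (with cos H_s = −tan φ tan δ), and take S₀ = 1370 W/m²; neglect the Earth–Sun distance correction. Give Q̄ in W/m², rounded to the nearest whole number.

The sunset hour angle satisfies cos H_s = −tan φ tan δ = 0.3676, giving H_s = 68.43°. In radians, H_s = 1.1943.
H_s sin φ sin δ = 1.1943 × -0.7145 × 0.3387 = -0.2890.
cos φ cos δ sin H_s = 0.6997 × 0.9409 × 0.9300 = 0.6123.
Q̄ = (1370/π) × (-0.2890 + 0.6123) = 436.08 × 0.3233 = 140.98 W/m².

141 W/m²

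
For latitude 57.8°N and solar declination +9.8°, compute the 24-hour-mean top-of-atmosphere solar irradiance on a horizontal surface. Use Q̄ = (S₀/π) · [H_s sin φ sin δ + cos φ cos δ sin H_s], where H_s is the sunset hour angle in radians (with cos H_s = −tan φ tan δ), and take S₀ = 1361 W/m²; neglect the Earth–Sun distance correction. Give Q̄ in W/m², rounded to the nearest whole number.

334 W/m²

−tan φ tan δ = −(1.5880)(0.1727) = -0.2742; H_s = arccos(-0.2742) = 105.91°. In radians, H_s = 1.8485.
H_s sin φ sin δ = 1.8485 × 0.8462 × 0.1702 = 0.2662.
cos φ cos δ sin H_s = 0.5329 × 0.9854 × 0.9617 = 0.5050.
Q̄ = (1361/π) × (0.2662 + 0.5050) = 433.22 × 0.7712 = 334.10 W/m².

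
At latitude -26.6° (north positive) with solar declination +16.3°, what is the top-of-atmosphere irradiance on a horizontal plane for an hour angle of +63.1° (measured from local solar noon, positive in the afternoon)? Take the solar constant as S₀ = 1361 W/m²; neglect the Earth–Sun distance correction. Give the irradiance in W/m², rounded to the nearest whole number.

357 W/m²

cos θ_z = sin φ sin δ + cos φ cos δ cos H = (-0.4478)(0.2807) + (0.8942)(0.9598)(0.4524) = 0.2626.
Top-of-atmosphere irradiance = S₀ cos θ_z = 1361 × 0.2626 = 357.40 W/m².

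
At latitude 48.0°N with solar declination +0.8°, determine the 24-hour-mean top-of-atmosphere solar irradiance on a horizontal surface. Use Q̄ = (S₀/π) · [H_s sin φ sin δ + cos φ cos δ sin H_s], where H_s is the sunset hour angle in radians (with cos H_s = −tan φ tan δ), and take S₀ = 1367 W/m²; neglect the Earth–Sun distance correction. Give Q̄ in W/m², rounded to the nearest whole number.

298 W/m²

cos H_s = −tan(48.0°) · tan(0.8°) = -0.0155, so H_s = arccos(-0.0155) = 90.89°. In radians, H_s = 1.5863.
H_s sin φ sin δ = 1.5863 × 0.7431 × 0.0140 = 0.0165.
cos φ cos δ sin H_s = 0.6691 × 0.9999 × 0.9999 = 0.6690.
Q̄ = (1367/π) × (0.0165 + 0.6690) = 435.13 × 0.6855 = 298.28 W/m².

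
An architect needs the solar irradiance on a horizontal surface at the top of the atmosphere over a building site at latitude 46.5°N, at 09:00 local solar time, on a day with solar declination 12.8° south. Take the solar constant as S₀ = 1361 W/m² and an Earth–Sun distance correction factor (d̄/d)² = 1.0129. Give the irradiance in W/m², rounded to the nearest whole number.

433 W/m²

Hour angle H = 15° × (9 − 12) = -45.00°.
cos θ_z = sin φ sin δ + cos φ cos δ cos H = (0.7254)(-0.2215) + (0.6884)(0.9751)(0.7071) = 0.3140.
Top-of-atmosphere irradiance = S₀ (d̄/d)² cos θ_z = 1361 × 1.0129 × 0.3140 = 432.87 W/m².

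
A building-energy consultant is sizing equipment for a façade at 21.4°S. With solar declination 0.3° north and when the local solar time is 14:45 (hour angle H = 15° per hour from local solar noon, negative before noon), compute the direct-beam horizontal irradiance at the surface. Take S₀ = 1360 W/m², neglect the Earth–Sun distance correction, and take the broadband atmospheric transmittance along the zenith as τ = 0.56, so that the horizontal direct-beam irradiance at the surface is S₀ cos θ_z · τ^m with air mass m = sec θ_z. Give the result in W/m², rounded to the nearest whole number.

414 W/m²

Hour angle H = 15° × (14.75 − 12) = 41.25°.
With φ = -21.4°, δ = 0.3°, H = 41.25°: sin φ sin δ = -0.0019, cos φ cos δ cos H = 0.7000, so cos θ_z = 0.6981.
Air mass m = 1/cos θ_z = 1/0.6981 = 1.432; τ^m = 0.56^1.432 = 0.4359.
Surface direct beam = 1360 × 0.6981 × 0.4359 = 413.85 W/m².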